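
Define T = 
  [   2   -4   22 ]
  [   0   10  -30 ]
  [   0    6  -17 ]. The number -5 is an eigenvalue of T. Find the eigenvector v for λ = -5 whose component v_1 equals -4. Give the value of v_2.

T + 5I = [[7, -4, 22], [0, 15, -30], [0, 6, -12]].
Solving (T + 5I)v = 0 gives the eigenspace spanned by (-4, 4, 2).
With v_1 = -4, v = (-4, 4, 2), so v_2 = 4.

4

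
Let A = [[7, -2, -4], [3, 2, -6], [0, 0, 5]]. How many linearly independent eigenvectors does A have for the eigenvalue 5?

A − 5I = [[2, -2, -4], [3, -3, -6], [0, 0, 0]].
This matrix has rank 1, so its null space has dimension 3 − 1 = 2.

2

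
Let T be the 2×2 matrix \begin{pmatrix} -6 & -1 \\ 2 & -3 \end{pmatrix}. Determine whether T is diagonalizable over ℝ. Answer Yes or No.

Yes

Characteristic polynomial: p(r) = r^2 + 9r + 20 = (r + 4)(r + 5).
All 2 eigenvalues are distinct, so T is diagonalizable.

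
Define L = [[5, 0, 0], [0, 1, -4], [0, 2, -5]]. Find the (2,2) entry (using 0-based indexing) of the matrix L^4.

161

Characteristic polynomial: λ^3 - λ^2 - 17λ - 15 = (λ - 5)(λ + 1)(λ + 3), so the eigenvalues are -3, -1, 5.
λ=5: eigenvector (1, 0, 0).
λ=-3: eigenvector (0, 1, 1).
λ=-1: eigenvector (0, 2, 1).
P = [[1, 0, 0], [0, 1, 2], [0, 1, 1]], D = diag(5, -3, -1), P⁻¹ = [[1, 0, 0], [0, -1, 2], [0, 1, -1]].
L⁴ = P·diag(625, 81, 1)·P⁻¹ = [[625, 0, 0], [0, -79, 160], [0, -80, 161]].
The requested entry is 161.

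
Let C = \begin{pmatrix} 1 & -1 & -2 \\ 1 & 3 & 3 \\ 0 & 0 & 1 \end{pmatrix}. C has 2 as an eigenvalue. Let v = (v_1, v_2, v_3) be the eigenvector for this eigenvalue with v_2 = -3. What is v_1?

3

C − 2I = [[-1, -1, -2], [1, 1, 3], [0, 0, -1]].
Solving (C − 2I)v = 0 gives the eigenspace spanned by (3, -3, 0).
With v_2 = -3, v = (3, -3, 0), so v_1 = 3.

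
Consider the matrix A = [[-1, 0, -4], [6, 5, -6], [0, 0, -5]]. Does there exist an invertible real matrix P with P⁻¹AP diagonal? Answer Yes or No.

Characteristic polynomial: p(r) = r^3 + r^2 - 25r - 25 = (r - 5)(r + 1)(r + 5).
All 3 eigenvalues are distinct, so A is diagonalizable.

Yes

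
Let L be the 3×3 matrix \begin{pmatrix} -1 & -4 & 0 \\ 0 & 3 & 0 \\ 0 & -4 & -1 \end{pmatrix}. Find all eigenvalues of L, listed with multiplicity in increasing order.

-1, -1, 3

Characteristic polynomial: p(μ) = μ^3 - μ^2 - 5μ - 3 = (μ - 3)(μ + 1)^2.
Roots (with multiplicity): -1, -1, 3.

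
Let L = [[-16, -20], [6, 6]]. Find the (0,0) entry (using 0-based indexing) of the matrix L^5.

Characteristic polynomial: r^2 + 10r + 24 = (r + 4)(r + 6), so the eigenvalues are -6, -4.
r=-6: eigenvector (-2, 1).
r=-4: eigenvector (-5, 3).
P = [[-2, -5], [1, 3]], D = diag(-6, -4), P⁻¹ = [[-3, -5], [1, 2]].
L⁵ = P·diag(-7776, -1024)·P⁻¹ = [[-41536, -67520], [20256, 32736]].
The requested entry is -41536.

-41536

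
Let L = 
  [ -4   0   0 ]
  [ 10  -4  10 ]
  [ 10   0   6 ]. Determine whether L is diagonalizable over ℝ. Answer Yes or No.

Yes

Characteristic polynomial: p(μ) = μ^3 + 2μ^2 - 32μ - 96 = (μ - 6)(μ + 4)^2.
μ = -4 has algebraic multiplicity 2; rank(L + 4I) = 1, so geometric multiplicity = 2.
Every eigenvalue has geometric = algebraic multiplicity, so L is diagonalizable.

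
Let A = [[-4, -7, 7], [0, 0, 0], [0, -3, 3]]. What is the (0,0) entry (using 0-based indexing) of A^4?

Characteristic polynomial: t^3 + t^2 - 12t = t(t - 3)(t + 4), so the eigenvalues are -4, 0, 3.
t=3: eigenvector (1, 0, 1).
t=0: eigenvector (0, 1, 1).
t=-4: eigenvector (1, 0, 0).
P = [[1, 0, 1], [0, 1, 0], [1, 1, 0]], D = diag(3, 0, -4), P⁻¹ = [[0, -1, 1], [0, 1, 0], [1, 1, -1]].
A⁴ = P·diag(81, 0, 256)·P⁻¹ = [[256, 175, -175], [0, 0, 0], [0, -81, 81]].
The requested entry is 256.

256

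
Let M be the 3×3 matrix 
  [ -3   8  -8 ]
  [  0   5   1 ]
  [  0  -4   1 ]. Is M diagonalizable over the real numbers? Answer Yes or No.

No

Characteristic polynomial: p(r) = r^3 - 3r^2 - 9r + 27 = (r - 3)^2(r + 3).
r = 3 has algebraic multiplicity 2; rank(M − 3I) = 2, so geometric multiplicity = 1.
Geometric multiplicity < algebraic multiplicity, so M is not diagonalizable.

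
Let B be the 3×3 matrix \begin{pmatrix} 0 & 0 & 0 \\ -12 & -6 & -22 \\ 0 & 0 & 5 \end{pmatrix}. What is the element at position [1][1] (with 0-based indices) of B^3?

Characteristic polynomial: r^3 + r^2 - 30r = r(r - 5)(r + 6), so the eigenvalues are -6, 0, 5.
r=0: eigenvector (1, -2, 0).
r=-6: eigenvector (0, 1, 0).
r=5: eigenvector (0, -2, 1).
P = [[1, 0, 0], [-2, 1, -2], [0, 0, 1]], D = diag(0, -6, 5), P⁻¹ = [[1, 0, 0], [2, 1, 2], [0, 0, 1]].
B³ = P·diag(0, -216, 125)·P⁻¹ = [[0, 0, 0], [-432, -216, -682], [0, 0, 125]].
The requested entry is -216.

-216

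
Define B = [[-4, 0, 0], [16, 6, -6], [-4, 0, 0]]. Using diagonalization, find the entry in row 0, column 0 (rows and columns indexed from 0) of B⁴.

Characteristic polynomial: μ^3 - 2μ^2 - 24μ = μ(μ - 6)(μ + 4), so the eigenvalues are -4, 0, 6.
μ=-4: eigenvector (1, -1, 1).
μ=6: eigenvector (0, 1, 0).
μ=0: eigenvector (0, 1, 1).
P = [[1, 0, 0], [-1, 1, 1], [1, 0, 1]], D = diag(-4, 6, 0), P⁻¹ = [[1, 0, 0], [2, 1, -1], [-1, 0, 1]].
B⁴ = P·diag(256, 1296, 0)·P⁻¹ = [[256, 0, 0], [2336, 1296, -1296], [256, 0, 0]].
The requested entry is 256.

256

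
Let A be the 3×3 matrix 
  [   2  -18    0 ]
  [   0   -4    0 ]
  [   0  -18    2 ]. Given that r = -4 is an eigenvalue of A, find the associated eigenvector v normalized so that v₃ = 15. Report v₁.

A + 4I = [[6, -18, 0], [0, 0, 0], [0, -18, 6]].
Solving (A + 4I)v = 0 gives the eigenspace spanned by (15, 5, 15).
With v₃ = 15, v = (15, 5, 15), so v₁ = 15.

15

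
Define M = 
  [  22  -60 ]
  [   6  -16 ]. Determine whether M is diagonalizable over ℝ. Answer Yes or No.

Characteristic polynomial: p(s) = s^2 - 6s + 8 = (s - 4)(s - 2).
All 2 eigenvalues are distinct, so M is diagonalizable.

Yes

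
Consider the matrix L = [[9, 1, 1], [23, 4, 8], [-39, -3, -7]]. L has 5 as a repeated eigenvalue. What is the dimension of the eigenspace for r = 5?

L − 5I = [[4, 1, 1], [23, -1, 8], [-39, -3, -12]].
This matrix has rank 2, so its null space has dimension 3 − 2 = 1.

1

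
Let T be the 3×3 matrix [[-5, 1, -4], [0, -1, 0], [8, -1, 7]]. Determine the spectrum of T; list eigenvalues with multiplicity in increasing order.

Characteristic polynomial: p(λ) = λ^3 - λ^2 - 5λ - 3 = (λ - 3)(λ + 1)^2.
Roots (with multiplicity): -1, -1, 3.

-1, -1, 3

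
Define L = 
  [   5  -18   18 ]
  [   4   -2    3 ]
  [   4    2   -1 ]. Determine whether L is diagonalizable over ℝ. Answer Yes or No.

Characteristic polynomial: p(t) = t^3 - 2t^2 - 19t + 20 = (t - 5)(t - 1)(t + 4).
All 3 eigenvalues are distinct, so L is diagonalizable.

Yes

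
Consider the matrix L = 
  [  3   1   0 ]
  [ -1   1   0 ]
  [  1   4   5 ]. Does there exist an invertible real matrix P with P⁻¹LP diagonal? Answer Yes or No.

Characteristic polynomial: p(r) = r^3 - 9r^2 + 24r - 20 = (r - 5)(r - 2)^2.
r = 2 has algebraic multiplicity 2; rank(L − 2I) = 2, so geometric multiplicity = 1.
Geometric multiplicity < algebraic multiplicity, so L is not diagonalizable.

No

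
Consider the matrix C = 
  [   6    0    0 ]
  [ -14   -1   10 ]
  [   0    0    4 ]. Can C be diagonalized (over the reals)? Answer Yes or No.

Characteristic polynomial: p(λ) = λ^3 - 9λ^2 + 14λ + 24 = (λ - 6)(λ - 4)(λ + 1).
All 3 eigenvalues are distinct, so C is diagonalizable.

Yes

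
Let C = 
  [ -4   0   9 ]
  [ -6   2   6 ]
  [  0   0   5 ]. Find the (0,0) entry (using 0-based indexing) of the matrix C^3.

-64

Characteristic polynomial: s^3 - 3s^2 - 18s + 40 = (s - 5)(s - 2)(s + 4), so the eigenvalues are -4, 2, 5.
s=5: eigenvector (1, 0, 1).
s=2: eigenvector (0, 1, 0).
s=-4: eigenvector (1, 1, 0).
P = [[1, 0, 1], [0, 1, 1], [1, 0, 0]], D = diag(5, 2, -4), P⁻¹ = [[0, 0, 1], [-1, 1, 1], [1, 0, -1]].
C³ = P·diag(125, 8, -64)·P⁻¹ = [[-64, 0, 189], [-72, 8, 72], [0, 0, 125]].
The requested entry is -64.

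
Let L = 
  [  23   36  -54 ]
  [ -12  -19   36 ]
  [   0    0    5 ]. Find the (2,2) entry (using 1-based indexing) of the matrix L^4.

Characteristic polynomial: r^3 - 9r^2 + 15r + 25 = (r - 5)^2(r + 1), so the eigenvalues are -1, 5, 5.
r=-1: eigenvector (-3, 2, 0).
r=5: eigenvector (-5, 4, 1).
r=5: eigenvector (-2, 1, 0).
P = [[-3, -5, -2], [2, 4, 1], [0, 1, 0]], D = diag(-1, 5, 5), P⁻¹ = [[1, 2, -3], [0, 0, 1], [-2, -3, 2]].
L⁴ = P·diag(1, 625, 625)·P⁻¹ = [[2497, 3744, -5616], [-1248, -1871, 3744], [0, 0, 625]].
The requested entry is -1871.

-1871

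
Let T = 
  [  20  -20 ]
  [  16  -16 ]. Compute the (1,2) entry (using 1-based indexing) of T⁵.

-5120

Characteristic polynomial: s^2 - 4s = s(s - 4), so the eigenvalues are 0, 4.
s=0: eigenvector (1, 1).
s=4: eigenvector (5, 4).
P = [[1, 5], [1, 4]], D = diag(0, 4), P⁻¹ = [[-4, 5], [1, -1]].
T⁵ = P·diag(0, 1024)·P⁻¹ = [[5120, -5120], [4096, -4096]].
The requested entry is -5120.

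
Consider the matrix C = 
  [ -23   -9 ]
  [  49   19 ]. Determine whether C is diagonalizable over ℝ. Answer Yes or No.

Characteristic polynomial: p(λ) = λ^2 + 4λ + 4 = (λ + 2)^2.
λ = -2 has algebraic multiplicity 2; rank(C + 2I) = 1, so geometric multiplicity = 1.
Geometric multiplicity < algebraic multiplicity, so C is not diagonalizable.

No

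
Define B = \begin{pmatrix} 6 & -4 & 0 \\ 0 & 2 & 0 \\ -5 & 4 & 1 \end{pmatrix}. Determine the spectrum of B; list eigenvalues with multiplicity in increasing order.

1, 2, 6

Characteristic polynomial: p(s) = s^3 - 9s^2 + 20s - 12 = (s - 6)(s - 2)(s - 1).
Roots (with multiplicity): 1, 2, 6.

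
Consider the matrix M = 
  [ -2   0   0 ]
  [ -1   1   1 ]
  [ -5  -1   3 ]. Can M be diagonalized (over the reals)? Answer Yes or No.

Characteristic polynomial: p(s) = s^3 - 2s^2 - 4s + 8 = (s - 2)^2(s + 2).
s = 2 has algebraic multiplicity 2; rank(M − 2I) = 2, so geometric multiplicity = 1.
Geometric multiplicity < algebraic multiplicity, so M is not diagonalizable.

No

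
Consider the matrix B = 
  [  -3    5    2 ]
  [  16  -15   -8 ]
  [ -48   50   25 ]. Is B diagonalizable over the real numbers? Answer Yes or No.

Characteristic polynomial: p(t) = t^3 - 7t^2 + 11t - 5 = (t - 5)(t - 1)^2.
t = 1 has algebraic multiplicity 2; rank(B − 1I) = 2, so geometric multiplicity = 1.
Geometric multiplicity < algebraic multiplicity, so B is not diagonalizable.

No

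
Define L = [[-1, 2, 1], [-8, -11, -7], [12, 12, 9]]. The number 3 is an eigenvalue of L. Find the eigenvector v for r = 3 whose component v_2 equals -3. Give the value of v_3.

L − 3I = [[-4, 2, 1], [-8, -14, -7], [12, 12, 6]].
Solving (L − 3I)v = 0 gives the eigenspace spanned by (0, -3, 6).
With v_2 = -3, v = (0, -3, 6), so v_3 = 6.

6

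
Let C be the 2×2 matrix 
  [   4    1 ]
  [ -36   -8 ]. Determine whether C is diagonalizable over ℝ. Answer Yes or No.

No

Characteristic polynomial: p(λ) = λ^2 + 4λ + 4 = (λ + 2)^2.
λ = -2 has algebraic multiplicity 2; rank(C + 2I) = 1, so geometric multiplicity = 1.
Geometric multiplicity < algebraic multiplicity, so C is not diagonalizable.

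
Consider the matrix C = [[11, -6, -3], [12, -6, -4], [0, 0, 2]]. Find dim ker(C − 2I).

C − 2I = [[9, -6, -3], [12, -8, -4], [0, 0, 0]].
This matrix has rank 1, so its null space has dimension 3 − 1 = 2.

2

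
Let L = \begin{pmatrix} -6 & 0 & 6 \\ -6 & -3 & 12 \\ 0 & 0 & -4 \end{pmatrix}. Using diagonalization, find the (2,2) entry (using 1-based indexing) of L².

9

Characteristic polynomial: μ^3 + 13μ^2 + 54μ + 72 = (μ + 3)(μ + 4)(μ + 6), so the eigenvalues are -6, -4, -3.
μ=-6: eigenvector (1, 2, 0).
μ=-3: eigenvector (0, 1, 0).
μ=-4: eigenvector (3, 6, 1).
P = [[1, 0, 3], [2, 1, 6], [0, 0, 1]], D = diag(-6, -3, -4), P⁻¹ = [[1, 0, -3], [-2, 1, 0], [0, 0, 1]].
L² = P·diag(36, 9, 16)·P⁻¹ = [[36, 0, -60], [54, 9, -120], [0, 0, 16]].
The requested entry is 9.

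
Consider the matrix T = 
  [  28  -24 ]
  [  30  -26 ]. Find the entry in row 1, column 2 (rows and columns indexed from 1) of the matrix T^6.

Characteristic polynomial: λ^2 - 2λ - 8 = (λ - 4)(λ + 2), so the eigenvalues are -2, 4.
λ=4: eigenvector (1, 1).
λ=-2: eigenvector (4, 5).
P = [[1, 4], [1, 5]], D = diag(4, -2), P⁻¹ = [[5, -4], [-1, 1]].
T⁶ = P·diag(4096, 64)·P⁻¹ = [[20224, -16128], [20160, -16064]].
The requested entry is -16128.

-16128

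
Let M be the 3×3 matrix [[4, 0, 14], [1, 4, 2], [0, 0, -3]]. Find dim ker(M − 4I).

M − 4I = [[0, 0, 14], [1, 0, 2], [0, 0, -7]].
This matrix has rank 2, so its null space has dimension 3 − 2 = 1.

1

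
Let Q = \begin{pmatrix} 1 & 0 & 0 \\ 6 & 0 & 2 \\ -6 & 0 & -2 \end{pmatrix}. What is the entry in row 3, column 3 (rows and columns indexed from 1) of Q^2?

4

Characteristic polynomial: μ^3 + μ^2 - 2μ = μ(μ - 1)(μ + 2), so the eigenvalues are -2, 0, 1.
μ=1: eigenvector (1, 2, -2).
μ=0: eigenvector (0, 1, 0).
μ=-2: eigenvector (0, -1, 1).
P = [[1, 0, 0], [2, 1, -1], [-2, 0, 1]], D = diag(1, 0, -2), P⁻¹ = [[1, 0, 0], [0, 1, 1], [2, 0, 1]].
Q² = P·diag(1, 0, 4)·P⁻¹ = [[1, 0, 0], [-6, 0, -4], [6, 0, 4]].
The requested entry is 4.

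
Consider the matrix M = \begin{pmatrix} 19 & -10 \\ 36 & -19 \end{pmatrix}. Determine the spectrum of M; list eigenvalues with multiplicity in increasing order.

-1, 1

Characteristic polynomial: p(r) = r^2 - 1 = (r - 1)(r + 1).
Roots (with multiplicity): -1, 1.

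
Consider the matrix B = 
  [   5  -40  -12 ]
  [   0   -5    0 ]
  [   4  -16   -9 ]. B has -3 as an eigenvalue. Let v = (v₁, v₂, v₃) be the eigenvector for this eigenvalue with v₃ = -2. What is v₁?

B + 3I = [[8, -40, -12], [0, -2, 0], [4, -16, -6]].
Solving (B + 3I)v = 0 gives the eigenspace spanned by (-3, 0, -2).
With v₃ = -2, v = (-3, 0, -2), so v₁ = -3.

-3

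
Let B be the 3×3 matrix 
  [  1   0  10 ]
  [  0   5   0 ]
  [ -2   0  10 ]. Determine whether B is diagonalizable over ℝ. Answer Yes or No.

Characteristic polynomial: p(t) = t^3 - 16t^2 + 85t - 150 = (t - 6)(t - 5)^2.
t = 5 has algebraic multiplicity 2; rank(B − 5I) = 1, so geometric multiplicity = 2.
Every eigenvalue has geometric = algebraic multiplicity, so B is diagonalizable.

Yes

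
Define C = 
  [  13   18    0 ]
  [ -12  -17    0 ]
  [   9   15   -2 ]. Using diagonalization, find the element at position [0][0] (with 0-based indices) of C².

Characteristic polynomial: t^3 + 6t^2 + 3t - 10 = (t - 1)(t + 2)(t + 5), so the eigenvalues are -5, -2, 1.
t=1: eigenvector (3, -2, -1).
t=-5: eigenvector (-1, 1, -2).
t=-2: eigenvector (0, 0, 1).
P = [[3, -1, 0], [-2, 1, 0], [-1, -2, 1]], D = diag(1, -5, -2), P⁻¹ = [[1, 1, 0], [2, 3, 0], [5, 7, 1]].
C² = P·diag(1, 25, 4)·P⁻¹ = [[-47, -72, 0], [48, 73, 0], [-81, -123, 4]].
The requested entry is -47.

-47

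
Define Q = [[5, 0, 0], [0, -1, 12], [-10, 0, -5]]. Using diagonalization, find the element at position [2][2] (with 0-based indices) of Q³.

Characteristic polynomial: s^3 + s^2 - 25s - 25 = (s - 5)(s + 1)(s + 5), so the eigenvalues are -5, -1, 5.
s=5: eigenvector (1, -2, -1).
s=-1: eigenvector (0, 1, 0).
s=-5: eigenvector (0, -3, 1).
P = [[1, 0, 0], [-2, 1, -3], [-1, 0, 1]], D = diag(5, -1, -5), P⁻¹ = [[1, 0, 0], [5, 1, 3], [1, 0, 1]].
Q³ = P·diag(125, -1, -125)·P⁻¹ = [[125, 0, 0], [120, -1, 372], [-250, 0, -125]].
The requested entry is -125.

-125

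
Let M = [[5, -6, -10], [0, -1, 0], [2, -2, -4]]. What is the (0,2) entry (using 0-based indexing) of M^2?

Characteristic polynomial: μ^3 - μ = μ(μ - 1)(μ + 1), so the eigenvalues are -1, 0, 1.
μ=1: eigenvector (5, 0, 2).
μ=-1: eigenvector (1, 1, 0).
μ=0: eigenvector (2, 0, 1).
P = [[5, 1, 2], [0, 1, 0], [2, 0, 1]], D = diag(1, -1, 0), P⁻¹ = [[1, -1, -2], [0, 1, 0], [-2, 2, 5]].
M² = P·diag(1, 1, 0)·P⁻¹ = [[5, -4, -10], [0, 1, 0], [2, -2, -4]].
The requested entry is -10.

-10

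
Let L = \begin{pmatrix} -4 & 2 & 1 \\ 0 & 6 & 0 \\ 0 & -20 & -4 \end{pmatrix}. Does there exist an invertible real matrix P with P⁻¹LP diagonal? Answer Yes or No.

No

Characteristic polynomial: p(r) = r^3 + 2r^2 - 32r - 96 = (r - 6)(r + 4)^2.
r = -4 has algebraic multiplicity 2; rank(L + 4I) = 2, so geometric multiplicity = 1.
Geometric multiplicity < algebraic multiplicity, so L is not diagonalizable.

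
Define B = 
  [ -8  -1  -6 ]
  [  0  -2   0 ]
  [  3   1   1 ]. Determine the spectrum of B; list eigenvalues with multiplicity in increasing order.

-5, -2, -2

Characteristic polynomial: p(s) = s^3 + 9s^2 + 24s + 20 = (s + 2)^2(s + 5).
Roots (with multiplicity): -5, -2, -2.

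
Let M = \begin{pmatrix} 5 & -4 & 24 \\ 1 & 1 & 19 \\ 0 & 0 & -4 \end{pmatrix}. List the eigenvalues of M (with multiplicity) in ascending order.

Characteristic polynomial: p(r) = r^3 - 2r^2 - 15r + 36 = (r - 3)^2(r + 4).
Roots (with multiplicity): -4, 3, 3.

-4, 3, 3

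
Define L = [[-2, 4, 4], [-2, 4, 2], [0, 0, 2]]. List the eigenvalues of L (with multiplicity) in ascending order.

0, 2, 2

Characteristic polynomial: p(t) = t^3 - 4t^2 + 4t = t(t - 2)^2.
Roots (with multiplicity): 0, 2, 2.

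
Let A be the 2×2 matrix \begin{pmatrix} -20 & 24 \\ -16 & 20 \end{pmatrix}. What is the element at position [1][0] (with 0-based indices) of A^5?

Characteristic polynomial: r^2 - 16 = (r - 4)(r + 4), so the eigenvalues are -4, 4.
r=-4: eigenvector (-3, -2).
r=4: eigenvector (1, 1).
P = [[-3, 1], [-2, 1]], D = diag(-4, 4), P⁻¹ = [[-1, 1], [-2, 3]].
A⁵ = P·diag(-1024, 1024)·P⁻¹ = [[-5120, 6144], [-4096, 5120]].
The requested entry is -4096.

-4096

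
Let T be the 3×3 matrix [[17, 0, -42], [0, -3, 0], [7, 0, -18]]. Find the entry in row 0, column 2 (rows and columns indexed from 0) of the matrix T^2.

42

Characteristic polynomial: r^3 + 4r^2 - 9r - 36 = (r - 3)(r + 3)(r + 4), so the eigenvalues are -4, -3, 3.
r=3: eigenvector (3, 0, 1).
r=-3: eigenvector (0, 1, 0).
r=-4: eigenvector (2, 0, 1).
P = [[3, 0, 2], [0, 1, 0], [1, 0, 1]], D = diag(3, -3, -4), P⁻¹ = [[1, 0, -2], [0, 1, 0], [-1, 0, 3]].
T² = P·diag(9, 9, 16)·P⁻¹ = [[-5, 0, 42], [0, 9, 0], [-7, 0, 30]].
The requested entry is 42.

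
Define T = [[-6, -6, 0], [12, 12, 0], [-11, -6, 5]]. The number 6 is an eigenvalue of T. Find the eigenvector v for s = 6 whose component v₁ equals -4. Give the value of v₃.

T − 6I = [[-12, -6, 0], [12, 6, 0], [-11, -6, -1]].
Solving (T − 6I)v = 0 gives the eigenspace spanned by (-4, 8, -4).
With v₁ = -4, v = (-4, 8, -4), so v₃ = -4.

-4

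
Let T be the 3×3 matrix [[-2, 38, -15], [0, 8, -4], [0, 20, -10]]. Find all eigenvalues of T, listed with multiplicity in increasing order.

-2, -2, 0

Characteristic polynomial: p(r) = r^3 + 4r^2 + 4r = r(r + 2)^2.
Roots (with multiplicity): -2, -2, 0.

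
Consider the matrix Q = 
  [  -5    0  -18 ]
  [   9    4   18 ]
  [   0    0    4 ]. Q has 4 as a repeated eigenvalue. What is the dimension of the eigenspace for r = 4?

2

Q − 4I = [[-9, 0, -18], [9, 0, 18], [0, 0, 0]].
This matrix has rank 1, so its null space has dimension 3 − 1 = 2.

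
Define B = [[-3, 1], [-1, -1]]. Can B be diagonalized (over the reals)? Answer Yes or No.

No

Characteristic polynomial: p(μ) = μ^2 + 4μ + 4 = (μ + 2)^2.
μ = -2 has algebraic multiplicity 2; rank(B + 2I) = 1, so geometric multiplicity = 1.
Geometric multiplicity < algebraic multiplicity, so B is not diagonalizable.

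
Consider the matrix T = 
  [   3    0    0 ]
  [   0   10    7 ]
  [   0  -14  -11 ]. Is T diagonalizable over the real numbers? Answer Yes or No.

Yes

Characteristic polynomial: p(s) = s^3 - 2s^2 - 15s + 36 = (s - 3)^2(s + 4).
s = 3 has algebraic multiplicity 2; rank(T − 3I) = 1, so geometric multiplicity = 2.
Every eigenvalue has geometric = algebraic multiplicity, so T is diagonalizable.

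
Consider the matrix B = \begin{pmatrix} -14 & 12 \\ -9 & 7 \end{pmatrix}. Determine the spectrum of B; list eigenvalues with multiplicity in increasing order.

-5, -2

Characteristic polynomial: p(s) = s^2 + 7s + 10 = (s + 2)(s + 5).
Roots (with multiplicity): -5, -2.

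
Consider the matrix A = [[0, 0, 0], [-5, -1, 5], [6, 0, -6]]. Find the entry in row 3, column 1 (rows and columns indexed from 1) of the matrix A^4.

Characteristic polynomial: μ^3 + 7μ^2 + 6μ = μ(μ + 1)(μ + 6), so the eigenvalues are -6, -1, 0.
μ=0: eigenvector (1, 0, 1).
μ=-6: eigenvector (0, -1, 1).
μ=-1: eigenvector (0, 1, 0).
P = [[1, 0, 0], [0, -1, 1], [1, 1, 0]], D = diag(0, -6, -1), P⁻¹ = [[1, 0, 0], [-1, 0, 1], [-1, 1, 1]].
A⁴ = P·diag(0, 1296, 1)·P⁻¹ = [[0, 0, 0], [1295, 1, -1295], [-1296, 0, 1296]].
The requested entry is -1296.

-1296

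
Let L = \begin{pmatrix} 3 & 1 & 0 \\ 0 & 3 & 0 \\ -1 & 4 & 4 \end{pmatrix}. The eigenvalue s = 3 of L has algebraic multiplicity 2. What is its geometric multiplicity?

1

L − 3I = [[0, 1, 0], [0, 0, 0], [-1, 4, 1]].
This matrix has rank 2, so its null space has dimension 3 − 2 = 1.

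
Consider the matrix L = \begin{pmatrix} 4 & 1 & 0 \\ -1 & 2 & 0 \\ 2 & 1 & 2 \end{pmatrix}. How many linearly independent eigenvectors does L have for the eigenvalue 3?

1

L − 3I = [[1, 1, 0], [-1, -1, 0], [2, 1, -1]].
This matrix has rank 2, so its null space has dimension 3 − 2 = 1.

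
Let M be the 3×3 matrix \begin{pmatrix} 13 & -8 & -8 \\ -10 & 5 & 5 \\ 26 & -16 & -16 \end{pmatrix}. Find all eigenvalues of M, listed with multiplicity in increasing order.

Characteristic polynomial: p(t) = t^3 - 2t^2 - 15t = t(t - 5)(t + 3).
Roots (with multiplicity): -3, 0, 5.

-3, 0, 5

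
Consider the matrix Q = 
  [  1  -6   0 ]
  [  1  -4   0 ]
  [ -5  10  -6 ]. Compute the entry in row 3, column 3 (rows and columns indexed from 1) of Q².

36

Characteristic polynomial: μ^3 + 9μ^2 + 20μ + 12 = (μ + 1)(μ + 2)(μ + 6), so the eigenvalues are -6, -2, -1.
μ=-1: eigenvector (3, 1, -1).
μ=-2: eigenvector (2, 1, 0).
μ=-6: eigenvector (0, 0, 1).
P = [[3, 2, 0], [1, 1, 0], [-1, 0, 1]], D = diag(-1, -2, -6), P⁻¹ = [[1, -2, 0], [-1, 3, 0], [1, -2, 1]].
Q² = P·diag(1, 4, 36)·P⁻¹ = [[-5, 18, 0], [-3, 10, 0], [35, -70, 36]].
The requested entry is 36.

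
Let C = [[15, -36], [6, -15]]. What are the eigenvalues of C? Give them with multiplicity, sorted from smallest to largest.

-3, 3

Characteristic polynomial: p(s) = s^2 - 9 = (s - 3)(s + 3).
Roots (with multiplicity): -3, 3.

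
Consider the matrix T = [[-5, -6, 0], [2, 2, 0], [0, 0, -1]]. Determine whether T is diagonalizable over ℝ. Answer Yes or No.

Yes

Characteristic polynomial: p(r) = r^3 + 4r^2 + 5r + 2 = (r + 1)^2(r + 2).
r = -1 has algebraic multiplicity 2; rank(T + 1I) = 1, so geometric multiplicity = 2.
Every eigenvalue has geometric = algebraic multiplicity, so T is diagonalizable.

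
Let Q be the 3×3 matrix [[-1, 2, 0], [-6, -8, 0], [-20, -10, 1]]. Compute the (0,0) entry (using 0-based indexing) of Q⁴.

-851

Characteristic polynomial: μ^3 + 8μ^2 + 11μ - 20 = (μ - 1)(μ + 4)(μ + 5), so the eigenvalues are -5, -4, 1.
μ=-5: eigenvector (1, -2, 0).
μ=-4: eigenvector (2, -3, 2).
μ=1: eigenvector (0, 0, 1).
P = [[1, 2, 0], [-2, -3, 0], [0, 2, 1]], D = diag(-5, -4, 1), P⁻¹ = [[-3, -2, 0], [2, 1, 0], [-4, -2, 1]].
Q⁴ = P·diag(625, 256, 1)·P⁻¹ = [[-851, -738, 0], [2214, 1732, 0], [1020, 510, 1]].
The requested entry is -851.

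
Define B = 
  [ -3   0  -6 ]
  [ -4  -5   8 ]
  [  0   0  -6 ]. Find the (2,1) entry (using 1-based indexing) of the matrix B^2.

32

Characteristic polynomial: μ^3 + 14μ^2 + 63μ + 90 = (μ + 3)(μ + 5)(μ + 6), so the eigenvalues are -6, -5, -3.
μ=-5: eigenvector (0, 1, 0).
μ=-3: eigenvector (1, -2, 0).
μ=-6: eigenvector (2, 0, 1).
P = [[0, 1, 2], [1, -2, 0], [0, 0, 1]], D = diag(-5, -3, -6), P⁻¹ = [[2, 1, -4], [1, 0, -2], [0, 0, 1]].
B² = P·diag(25, 9, 36)·P⁻¹ = [[9, 0, 54], [32, 25, -64], [0, 0, 36]].
The requested entry is 32.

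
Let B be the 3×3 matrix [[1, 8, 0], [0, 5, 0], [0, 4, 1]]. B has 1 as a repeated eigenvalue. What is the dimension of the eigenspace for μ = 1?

B − 1I = [[0, 8, 0], [0, 4, 0], [0, 4, 0]].
This matrix has rank 1, so its null space has dimension 3 − 1 = 2.

2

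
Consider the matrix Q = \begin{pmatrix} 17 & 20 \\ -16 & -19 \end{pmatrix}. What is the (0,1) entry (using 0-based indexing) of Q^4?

-400

Characteristic polynomial: λ^2 + 2λ - 3 = (λ - 1)(λ + 3), so the eigenvalues are -3, 1.
λ=-3: eigenvector (-1, 1).
λ=1: eigenvector (-5, 4).
P = [[-1, -5], [1, 4]], D = diag(-3, 1), P⁻¹ = [[4, 5], [-1, -1]].
Q⁴ = P·diag(81, 1)·P⁻¹ = [[-319, -400], [320, 401]].
The requested entry is -400.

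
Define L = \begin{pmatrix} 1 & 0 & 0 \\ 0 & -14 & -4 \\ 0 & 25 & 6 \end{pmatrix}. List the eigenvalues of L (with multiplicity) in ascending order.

-4, -4, 1

Characteristic polynomial: p(λ) = λ^3 + 7λ^2 + 8λ - 16 = (λ - 1)(λ + 4)^2.
Roots (with multiplicity): -4, -4, 1.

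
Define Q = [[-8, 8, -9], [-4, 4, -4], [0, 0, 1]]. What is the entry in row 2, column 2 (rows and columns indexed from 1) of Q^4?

-256

Characteristic polynomial: s^3 + 3s^2 - 4s = s(s - 1)(s + 4), so the eigenvalues are -4, 0, 1.
s=0: eigenvector (-1, -1, 0).
s=-4: eigenvector (2, 1, 0).
s=1: eigenvector (-1, 0, 1).
P = [[-1, 2, -1], [-1, 1, 0], [0, 0, 1]], D = diag(0, -4, 1), P⁻¹ = [[1, -2, 1], [1, -1, 1], [0, 0, 1]].
Q⁴ = P·diag(0, 256, 1)·P⁻¹ = [[512, -512, 511], [256, -256, 256], [0, 0, 1]].
The requested entry is -256.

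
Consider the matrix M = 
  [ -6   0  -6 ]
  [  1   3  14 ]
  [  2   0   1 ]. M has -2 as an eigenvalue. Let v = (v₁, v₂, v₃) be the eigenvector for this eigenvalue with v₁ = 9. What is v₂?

M + 2I = [[-4, 0, -6], [1, 5, 14], [2, 0, 3]].
Solving (M + 2I)v = 0 gives the eigenspace spanned by (9, 15, -6).
With v₁ = 9, v = (9, 15, -6), so v₂ = 15.

15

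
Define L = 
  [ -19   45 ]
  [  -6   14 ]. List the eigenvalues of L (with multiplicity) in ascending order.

Characteristic polynomial: p(t) = t^2 + 5t + 4 = (t + 1)(t + 4).
Roots (with multiplicity): -4, -1.

-4, -1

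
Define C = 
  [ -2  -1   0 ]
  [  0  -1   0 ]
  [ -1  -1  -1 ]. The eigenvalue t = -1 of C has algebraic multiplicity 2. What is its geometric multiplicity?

C + 1I = [[-1, -1, 0], [0, 0, 0], [-1, -1, 0]].
This matrix has rank 1, so its null space has dimension 3 − 1 = 2.

2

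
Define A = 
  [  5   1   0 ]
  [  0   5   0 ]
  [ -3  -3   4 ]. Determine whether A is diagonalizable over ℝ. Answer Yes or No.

No

Characteristic polynomial: p(t) = t^3 - 14t^2 + 65t - 100 = (t - 5)^2(t - 4).
t = 5 has algebraic multiplicity 2; rank(A − 5I) = 2, so geometric multiplicity = 1.
Geometric multiplicity < algebraic multiplicity, so A is not diagonalizable.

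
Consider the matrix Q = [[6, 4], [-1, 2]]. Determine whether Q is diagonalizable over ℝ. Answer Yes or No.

No

Characteristic polynomial: p(μ) = μ^2 - 8μ + 16 = (μ - 4)^2.
μ = 4 has algebraic multiplicity 2; rank(Q − 4I) = 1, so geometric multiplicity = 1.
Geometric multiplicity < algebraic multiplicity, so Q is not diagonalizable.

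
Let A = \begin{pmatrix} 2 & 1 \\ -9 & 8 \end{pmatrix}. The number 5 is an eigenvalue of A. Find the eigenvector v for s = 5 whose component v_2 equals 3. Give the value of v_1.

A − 5I = [[-3, 1], [-9, 3]].
Solving (A − 5I)v = 0 gives the eigenspace spanned by (1, 3).
With v_2 = 3, v = (1, 3), so v_1 = 1.

1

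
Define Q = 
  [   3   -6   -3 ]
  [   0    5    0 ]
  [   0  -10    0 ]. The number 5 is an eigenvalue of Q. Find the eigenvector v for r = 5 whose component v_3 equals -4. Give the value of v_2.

2

Q − 5I = [[-2, -6, -3], [0, 0, 0], [0, -10, -5]].
Solving (Q − 5I)v = 0 gives the eigenspace spanned by (0, 2, -4).
With v_3 = -4, v = (0, 2, -4), so v_2 = 2.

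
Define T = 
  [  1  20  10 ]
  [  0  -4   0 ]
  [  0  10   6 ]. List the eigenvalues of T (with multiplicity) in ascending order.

-4, 1, 6

Characteristic polynomial: p(λ) = λ^3 - 3λ^2 - 22λ + 24 = (λ - 6)(λ - 1)(λ + 4).
Roots (with multiplicity): -4, 1, 6.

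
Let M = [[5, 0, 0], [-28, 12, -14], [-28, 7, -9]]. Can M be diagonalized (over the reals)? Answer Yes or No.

Yes

Characteristic polynomial: p(s) = s^3 - 8s^2 + 5s + 50 = (s - 5)^2(s + 2).
s = 5 has algebraic multiplicity 2; rank(M − 5I) = 1, so geometric multiplicity = 2.
Every eigenvalue has geometric = algebraic multiplicity, so M is diagonalizable.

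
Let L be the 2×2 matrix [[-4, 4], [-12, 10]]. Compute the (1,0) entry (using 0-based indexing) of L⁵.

-5952

Characteristic polynomial: t^2 - 6t + 8 = (t - 4)(t - 2), so the eigenvalues are 2, 4.
t=4: eigenvector (-1, -2).
t=2: eigenvector (2, 3).
P = [[-1, 2], [-2, 3]], D = diag(4, 2), P⁻¹ = [[3, -2], [2, -1]].
L⁵ = P·diag(1024, 32)·P⁻¹ = [[-2944, 1984], [-5952, 4000]].
The requested entry is -5952.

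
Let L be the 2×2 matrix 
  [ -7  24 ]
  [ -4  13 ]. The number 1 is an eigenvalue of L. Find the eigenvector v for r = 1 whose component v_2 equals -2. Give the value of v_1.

-6

L − 1I = [[-8, 24], [-4, 12]].
Solving (L − 1I)v = 0 gives the eigenspace spanned by (-6, -2).
With v_2 = -2, v = (-6, -2), so v_1 = -6.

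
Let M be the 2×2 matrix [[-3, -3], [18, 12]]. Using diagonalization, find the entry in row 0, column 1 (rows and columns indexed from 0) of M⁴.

-1215

Characteristic polynomial: s^2 - 9s + 18 = (s - 6)(s - 3), so the eigenvalues are 3, 6.
s=6: eigenvector (1, -3).
s=3: eigenvector (1, -2).
P = [[1, 1], [-3, -2]], D = diag(6, 3), P⁻¹ = [[-2, -1], [3, 1]].
M⁴ = P·diag(1296, 81)·P⁻¹ = [[-2349, -1215], [7290, 3726]].
The requested entry is -1215.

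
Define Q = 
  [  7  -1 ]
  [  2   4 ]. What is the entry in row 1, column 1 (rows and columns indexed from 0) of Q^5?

-1526

Characteristic polynomial: s^2 - 11s + 30 = (s - 6)(s - 5), so the eigenvalues are 5, 6.
s=5: eigenvector (-1, -2).
s=6: eigenvector (1, 1).
P = [[-1, 1], [-2, 1]], D = diag(5, 6), P⁻¹ = [[1, -1], [2, -1]].
Q⁵ = P·diag(3125, 7776)·P⁻¹ = [[12427, -4651], [9302, -1526]].
The requested entry is -1526.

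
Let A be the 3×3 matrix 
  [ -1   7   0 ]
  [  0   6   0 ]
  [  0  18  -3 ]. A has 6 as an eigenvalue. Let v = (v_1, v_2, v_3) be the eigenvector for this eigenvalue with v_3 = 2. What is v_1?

1

A − 6I = [[-7, 7, 0], [0, 0, 0], [0, 18, -9]].
Solving (A − 6I)v = 0 gives the eigenspace spanned by (1, 1, 2).
With v_3 = 2, v = (1, 1, 2), so v_1 = 1.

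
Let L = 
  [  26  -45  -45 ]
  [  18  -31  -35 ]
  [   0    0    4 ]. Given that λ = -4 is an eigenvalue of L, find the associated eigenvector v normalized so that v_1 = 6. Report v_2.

4

L + 4I = [[30, -45, -45], [18, -27, -35], [0, 0, 8]].
Solving (L + 4I)v = 0 gives the eigenspace spanned by (6, 4, 0).
With v_1 = 6, v = (6, 4, 0), so v_2 = 4.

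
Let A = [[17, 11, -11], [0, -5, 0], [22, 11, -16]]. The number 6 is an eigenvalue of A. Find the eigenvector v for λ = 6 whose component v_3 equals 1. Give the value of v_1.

1

A − 6I = [[11, 11, -11], [0, -11, 0], [22, 11, -22]].
Solving (A − 6I)v = 0 gives the eigenspace spanned by (1, 0, 1).
With v_3 = 1, v = (1, 0, 1), so v_1 = 1.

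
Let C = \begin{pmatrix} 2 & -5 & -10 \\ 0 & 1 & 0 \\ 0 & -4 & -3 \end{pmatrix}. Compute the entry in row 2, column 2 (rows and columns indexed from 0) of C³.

Characteristic polynomial: s^3 - 7s + 6 = (s - 2)(s - 1)(s + 3), so the eigenvalues are -3, 1, 2.
s=2: eigenvector (1, 0, 0).
s=1: eigenvector (-5, 1, -1).
s=-3: eigenvector (2, 0, 1).
P = [[1, -5, 2], [0, 1, 0], [0, -1, 1]], D = diag(2, 1, -3), P⁻¹ = [[1, 3, -2], [0, 1, 0], [0, 1, 1]].
C³ = P·diag(8, 1, -27)·P⁻¹ = [[8, -35, -70], [0, 1, 0], [0, -28, -27]].
The requested entry is -27.

-27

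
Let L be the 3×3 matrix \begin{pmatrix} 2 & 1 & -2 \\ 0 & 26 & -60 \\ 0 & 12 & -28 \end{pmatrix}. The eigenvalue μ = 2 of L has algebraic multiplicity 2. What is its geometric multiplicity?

L − 2I = [[0, 1, -2], [0, 24, -60], [0, 12, -30]].
This matrix has rank 2, so its null space has dimension 3 − 2 = 1.

1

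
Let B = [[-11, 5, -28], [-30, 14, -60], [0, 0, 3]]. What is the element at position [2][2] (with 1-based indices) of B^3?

194

Characteristic polynomial: r^3 - 6r^2 + 5r + 12 = (r - 4)(r - 3)(r + 1), so the eigenvalues are -1, 3, 4.
r=-1: eigenvector (1, 2, 0).
r=4: eigenvector (1, 3, 0).
r=3: eigenvector (-2, 0, 1).
P = [[1, 1, -2], [2, 3, 0], [0, 0, 1]], D = diag(-1, 4, 3), P⁻¹ = [[3, -1, 6], [-2, 1, -4], [0, 0, 1]].
B³ = P·diag(-1, 64, 27)·P⁻¹ = [[-131, 65, -316], [-390, 194, -780], [0, 0, 27]].
The requested entry is 194.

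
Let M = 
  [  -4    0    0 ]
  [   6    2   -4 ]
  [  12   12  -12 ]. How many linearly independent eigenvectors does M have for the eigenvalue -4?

M + 4I = [[0, 0, 0], [6, 6, -4], [12, 12, -8]].
This matrix has rank 1, so its null space has dimension 3 − 1 = 2.

2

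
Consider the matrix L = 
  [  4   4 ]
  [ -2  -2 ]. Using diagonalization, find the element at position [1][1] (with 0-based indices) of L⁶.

Characteristic polynomial: s^2 - 2s = s(s - 2), so the eigenvalues are 0, 2.
s=0: eigenvector (1, -1).
s=2: eigenvector (2, -1).
P = [[1, 2], [-1, -1]], D = diag(0, 2), P⁻¹ = [[-1, -2], [1, 1]].
L⁶ = P·diag(0, 64)·P⁻¹ = [[128, 128], [-64, -64]].
The requested entry is -64.

-64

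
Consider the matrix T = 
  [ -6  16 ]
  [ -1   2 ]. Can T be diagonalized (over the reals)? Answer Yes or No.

Characteristic polynomial: p(r) = r^2 + 4r + 4 = (r + 2)^2.
r = -2 has algebraic multiplicity 2; rank(T + 2I) = 1, so geometric multiplicity = 1.
Geometric multiplicity < algebraic multiplicity, so T is not diagonalizable.

No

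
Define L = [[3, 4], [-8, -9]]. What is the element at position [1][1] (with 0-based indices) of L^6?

31249

Characteristic polynomial: μ^2 + 6μ + 5 = (μ + 1)(μ + 5), so the eigenvalues are -5, -1.
μ=-5: eigenvector (-1, 2).
μ=-1: eigenvector (1, -1).
P = [[-1, 1], [2, -1]], D = diag(-5, -1), P⁻¹ = [[1, 1], [2, 1]].
L⁶ = P·diag(15625, 1)·P⁻¹ = [[-15623, -15624], [31248, 31249]].
The requested entry is 31249.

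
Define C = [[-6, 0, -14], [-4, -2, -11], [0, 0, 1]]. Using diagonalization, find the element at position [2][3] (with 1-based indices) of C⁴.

2575

Characteristic polynomial: s^3 + 7s^2 + 4s - 12 = (s - 1)(s + 2)(s + 6), so the eigenvalues are -6, -2, 1.
s=-6: eigenvector (1, 1, 0).
s=1: eigenvector (2, 1, -1).
s=-2: eigenvector (0, 1, 0).
P = [[1, 2, 0], [1, 1, 1], [0, -1, 0]], D = diag(-6, 1, -2), P⁻¹ = [[1, 0, 2], [0, 0, -1], [-1, 1, -1]].
C⁴ = P·diag(1296, 1, 16)·P⁻¹ = [[1296, 0, 2590], [1280, 16, 2575], [0, 0, 1]].
The requested entry is 2575.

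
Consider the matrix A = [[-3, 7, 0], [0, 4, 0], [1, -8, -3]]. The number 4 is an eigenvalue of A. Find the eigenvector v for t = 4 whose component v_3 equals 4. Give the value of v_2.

A − 4I = [[-7, 7, 0], [0, 0, 0], [1, -8, -7]].
Solving (A − 4I)v = 0 gives the eigenspace spanned by (-4, -4, 4).
With v_3 = 4, v = (-4, -4, 4), so v_2 = -4.

-4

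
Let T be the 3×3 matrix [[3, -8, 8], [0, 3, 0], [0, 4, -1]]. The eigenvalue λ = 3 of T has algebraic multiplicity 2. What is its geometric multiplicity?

T − 3I = [[0, -8, 8], [0, 0, 0], [0, 4, -4]].
This matrix has rank 1, so its null space has dimension 3 − 1 = 2.

2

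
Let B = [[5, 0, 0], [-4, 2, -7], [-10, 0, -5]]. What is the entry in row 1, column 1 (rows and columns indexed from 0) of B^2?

4

Characteristic polynomial: s^3 - 2s^2 - 25s + 50 = (s - 5)(s - 2)(s + 5), so the eigenvalues are -5, 2, 5.
s=2: eigenvector (0, 1, 0).
s=5: eigenvector (1, 1, -1).
s=-5: eigenvector (0, 1, 1).
P = [[0, 1, 0], [1, 1, 1], [0, -1, 1]], D = diag(2, 5, -5), P⁻¹ = [[-2, 1, -1], [1, 0, 0], [1, 0, 1]].
B² = P·diag(4, 25, 25)·P⁻¹ = [[25, 0, 0], [42, 4, 21], [0, 0, 25]].
The requested entry is 4.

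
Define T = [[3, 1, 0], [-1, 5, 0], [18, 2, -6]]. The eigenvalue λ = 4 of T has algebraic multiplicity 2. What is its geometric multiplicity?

1

T − 4I = [[-1, 1, 0], [-1, 1, 0], [18, 2, -10]].
This matrix has rank 2, so its null space has dimension 3 − 2 = 1.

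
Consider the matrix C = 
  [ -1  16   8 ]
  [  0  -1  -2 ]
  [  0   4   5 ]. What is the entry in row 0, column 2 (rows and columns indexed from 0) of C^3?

Characteristic polynomial: r^3 - 3r^2 - r + 3 = (r - 3)(r - 1)(r + 1), so the eigenvalues are -1, 1, 3.
r=-1: eigenvector (1, 0, 0).
r=1: eigenvector (4, 1, -1).
r=3: eigenvector (0, -1, 2).
P = [[1, 4, 0], [0, 1, -1], [0, -1, 2]], D = diag(-1, 1, 3), P⁻¹ = [[1, -8, -4], [0, 2, 1], [0, 1, 1]].
C³ = P·diag(-1, 1, 27)·P⁻¹ = [[-1, 16, 8], [0, -25, -26], [0, 52, 53]].
The requested entry is 8.

8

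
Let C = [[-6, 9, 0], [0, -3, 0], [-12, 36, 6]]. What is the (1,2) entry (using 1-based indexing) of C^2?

-81

Characteristic polynomial: s^3 + 3s^2 - 36s - 108 = (s - 6)(s + 3)(s + 6), so the eigenvalues are -6, -3, 6.
s=-6: eigenvector (1, 0, 1).
s=-3: eigenvector (3, 1, 0).
s=6: eigenvector (0, 0, 1).
P = [[1, 3, 0], [0, 1, 0], [1, 0, 1]], D = diag(-6, -3, 6), P⁻¹ = [[1, -3, 0], [0, 1, 0], [-1, 3, 1]].
C² = P·diag(36, 9, 36)·P⁻¹ = [[36, -81, 0], [0, 9, 0], [0, 0, 36]].
The requested entry is -81.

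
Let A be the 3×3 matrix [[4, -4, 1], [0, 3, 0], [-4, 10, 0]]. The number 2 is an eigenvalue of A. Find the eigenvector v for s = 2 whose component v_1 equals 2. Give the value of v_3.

-4

A − 2I = [[2, -4, 1], [0, 1, 0], [-4, 10, -2]].
Solving (A − 2I)v = 0 gives the eigenspace spanned by (2, 0, -4).
With v_1 = 2, v = (2, 0, -4), so v_3 = -4.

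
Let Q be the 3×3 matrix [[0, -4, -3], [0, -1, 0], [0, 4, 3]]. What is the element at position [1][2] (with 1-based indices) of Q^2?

-8

Characteristic polynomial: λ^3 - 2λ^2 - 3λ = λ(λ - 3)(λ + 1), so the eigenvalues are -1, 0, 3.
λ=0: eigenvector (1, 0, 0).
λ=-1: eigenvector (1, 1, -1).
λ=3: eigenvector (-1, 0, 1).
P = [[1, 1, -1], [0, 1, 0], [0, -1, 1]], D = diag(0, -1, 3), P⁻¹ = [[1, 0, 1], [0, 1, 0], [0, 1, 1]].
Q² = P·diag(0, 1, 9)·P⁻¹ = [[0, -8, -9], [0, 1, 0], [0, 8, 9]].
The requested entry is -8.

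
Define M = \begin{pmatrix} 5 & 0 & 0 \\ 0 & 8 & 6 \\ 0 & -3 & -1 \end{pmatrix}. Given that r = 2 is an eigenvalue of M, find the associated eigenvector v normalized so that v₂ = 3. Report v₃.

-3

M − 2I = [[3, 0, 0], [0, 6, 6], [0, -3, -3]].
Solving (M − 2I)v = 0 gives the eigenspace spanned by (0, 3, -3).
With v₂ = 3, v = (0, 3, -3), so v₃ = -3.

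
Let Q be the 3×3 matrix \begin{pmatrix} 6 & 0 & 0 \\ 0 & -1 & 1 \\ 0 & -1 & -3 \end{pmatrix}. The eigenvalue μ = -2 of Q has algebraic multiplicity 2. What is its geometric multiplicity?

1

Q + 2I = [[8, 0, 0], [0, 1, 1], [0, -1, -1]].
This matrix has rank 2, so its null space has dimension 3 − 2 = 1.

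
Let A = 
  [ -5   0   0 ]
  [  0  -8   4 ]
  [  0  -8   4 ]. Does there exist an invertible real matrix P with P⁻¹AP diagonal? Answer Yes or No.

Yes

Characteristic polynomial: p(λ) = λ^3 + 9λ^2 + 20λ = λ(λ + 4)(λ + 5).
All 3 eigenvalues are distinct, so A is diagonalizable.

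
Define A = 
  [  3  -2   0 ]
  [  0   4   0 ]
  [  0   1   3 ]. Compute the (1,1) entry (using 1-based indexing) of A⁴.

81

Characteristic polynomial: μ^3 - 10μ^2 + 33μ - 36 = (μ - 4)(μ - 3)^2, so the eigenvalues are 3, 3, 4.
μ=3: eigenvector (1, 0, 2).
μ=4: eigenvector (-2, 1, 1).
μ=3: eigenvector (0, 0, 1).
P = [[1, -2, 0], [0, 1, 0], [2, 1, 1]], D = diag(3, 4, 3), P⁻¹ = [[1, 2, 0], [0, 1, 0], [-2, -5, 1]].
A⁴ = P·diag(81, 256, 81)·P⁻¹ = [[81, -350, 0], [0, 256, 0], [0, 175, 81]].
The requested entry is 81.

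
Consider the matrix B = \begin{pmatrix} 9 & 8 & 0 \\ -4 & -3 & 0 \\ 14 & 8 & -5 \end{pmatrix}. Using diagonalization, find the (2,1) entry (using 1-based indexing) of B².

-24

Characteristic polynomial: s^3 - s^2 - 25s + 25 = (s - 5)(s - 1)(s + 5), so the eigenvalues are -5, 1, 5.
s=-5: eigenvector (0, 0, 1).
s=5: eigenvector (2, -1, 2).
s=1: eigenvector (1, -1, 1).
P = [[0, 2, 1], [0, -1, -1], [1, 2, 1]], D = diag(-5, 5, 1), P⁻¹ = [[-1, 0, 1], [1, 1, 0], [-1, -2, 0]].
B² = P·diag(25, 25, 1)·P⁻¹ = [[49, 48, 0], [-24, -23, 0], [24, 48, 25]].
The requested entry is -24.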